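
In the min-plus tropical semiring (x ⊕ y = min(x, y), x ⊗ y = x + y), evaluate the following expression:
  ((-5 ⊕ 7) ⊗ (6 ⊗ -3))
((-5 ⊕ 7) ⊗ (6 ⊗ -3)) = -2

Expand innermost to outermost. Recall ⊕ takes the minimum of its arguments and ⊗ takes their sum. Working out the expression ((-5 ⊕ 7) ⊗ (6 ⊗ -3)) gives -2.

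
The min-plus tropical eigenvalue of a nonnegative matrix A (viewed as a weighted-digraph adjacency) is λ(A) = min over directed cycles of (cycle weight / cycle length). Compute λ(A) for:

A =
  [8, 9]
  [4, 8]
λ(A) = 13/2

Enumerate directed cycles and compute their means (weight / length). Sample:
  cycle 0 → 0: weight = 8, length = 1, mean = 8/1 ≈ 8.000
  cycle 1 → 1: weight = 8, length = 1, mean = 8/1 ≈ 8.000
  cycle 0 → 1 → 0: weight = 13, length = 2, mean = 13/2 ≈ 6.500
  cycle 1 → 0 → 1: weight = 13, length = 2, mean = 13/2 ≈ 6.500
Minimum mean = 6.500, attained e.g. along the cycle 0 → 1 → 0 with weight 13 and length 2. So λ(A) = 13/2 = 13/2.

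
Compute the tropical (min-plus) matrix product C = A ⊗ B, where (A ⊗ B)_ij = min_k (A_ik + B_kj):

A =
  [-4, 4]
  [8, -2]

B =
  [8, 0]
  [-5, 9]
A ⊗ B =
  [-1, -4]
  [-7, 7]

Apply the min-plus product entry-by-entry:
  C[0][0] = min over k of (A[0][0] + B[0][0] = -4 + 8 = 4, A[0][1] + B[1][0] = 4 + -5 = -1) = -1 (attained at k = 1)
  C[0][1] = min over k of (A[0][0] + B[0][1] = -4 + 0 = -4, A[0][1] + B[1][1] = 4 + 9 = 13) = -4 (attained at k = 0)
  C[1][0] = min over k of (A[1][0] + B[0][0] = 8 + 8 = 16, A[1][1] + B[1][0] = -2 + -5 = -7) = -7 (attained at k = 1)
  C[1][1] = min over k of (A[1][0] + B[0][1] = 8 + 0 = 8, A[1][1] + B[1][1] = -2 + 9 = 7) = 7 (attained at k = 1)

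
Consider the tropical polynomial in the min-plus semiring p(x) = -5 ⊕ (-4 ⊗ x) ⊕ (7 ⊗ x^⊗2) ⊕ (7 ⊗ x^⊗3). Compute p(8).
p(8) = -5

A tropical monomial a ⊗ x^⊗i evaluates to a + i · x. Evaluating each term at x = 8:
  Term 0 contributes -5 + 0 · 8 = -5
  Term 1 contributes -4 + 1 · 8 = 4
  Term 2 contributes 7 + 2 · 8 = 23
  Term 3 contributes 7 + 3 · 8 = 31
p(8) = ⊕ of these = min[-5, 4, 23, 31] = -5.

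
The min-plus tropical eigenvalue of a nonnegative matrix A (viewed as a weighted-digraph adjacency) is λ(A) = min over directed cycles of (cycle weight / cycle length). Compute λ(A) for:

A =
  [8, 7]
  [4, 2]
λ(A) = 2

Enumerate directed cycles and compute their means (weight / length). Sample:
  cycle 0 → 0: weight = 8, length = 1, mean = 8/1 ≈ 8.000
  cycle 1 → 1: weight = 2, length = 1, mean = 2/1 ≈ 2.000
  cycle 0 → 1 → 0: weight = 11, length = 2, mean = 11/2 ≈ 5.500
  cycle 1 → 0 → 1: weight = 11, length = 2, mean = 11/2 ≈ 5.500
Minimum mean = 2.000, attained e.g. along the cycle 1 → 1 with weight 2 and length 1. So λ(A) = 2/1 = 2.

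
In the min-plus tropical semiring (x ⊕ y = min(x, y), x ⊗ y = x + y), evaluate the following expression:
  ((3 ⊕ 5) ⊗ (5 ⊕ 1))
((3 ⊕ 5) ⊗ (5 ⊕ 1)) = 4

Expand innermost to outermost. Recall ⊕ takes the minimum of its arguments and ⊗ takes their sum. Working out the expression ((3 ⊕ 5) ⊗ (5 ⊕ 1)) gives 4.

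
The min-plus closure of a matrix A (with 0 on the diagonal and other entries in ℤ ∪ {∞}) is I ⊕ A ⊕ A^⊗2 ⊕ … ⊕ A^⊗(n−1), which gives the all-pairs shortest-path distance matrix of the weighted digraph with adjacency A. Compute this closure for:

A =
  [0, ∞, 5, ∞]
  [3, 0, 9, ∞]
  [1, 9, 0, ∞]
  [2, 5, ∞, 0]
Closure =
  [0, 14, 5, ∞]
  [3, 0, 8, ∞]
  [1, 9, 0, ∞]
  [2, 5, 7, 0]

This is the Floyd-Warshall all-pairs shortest-path computation. For each intermediate vertex k = 0, 1, …, 3, update dist[i][j] ← min(dist[i][j], dist[i][k] + dist[k][j]). The final matrix gives, for each (i, j), the minimum total weight of any directed path from i to j (possibly empty when i = j).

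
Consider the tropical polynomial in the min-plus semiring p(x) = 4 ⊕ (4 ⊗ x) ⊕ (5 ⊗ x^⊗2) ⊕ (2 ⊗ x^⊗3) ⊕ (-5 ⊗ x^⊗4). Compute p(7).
p(7) = 4

A tropical monomial a ⊗ x^⊗i evaluates to a + i · x. Evaluating each term at x = 7:
  Term 0 contributes 4 + 0 · 7 = 4
  Term 1 contributes 4 + 1 · 7 = 11
  Term 2 contributes 5 + 2 · 7 = 19
  Term 3 contributes 2 + 3 · 7 = 23
  Term 4 contributes -5 + 4 · 7 = 23
p(7) = ⊕ of these = min[4, 11, 19, 23, 23] = 4.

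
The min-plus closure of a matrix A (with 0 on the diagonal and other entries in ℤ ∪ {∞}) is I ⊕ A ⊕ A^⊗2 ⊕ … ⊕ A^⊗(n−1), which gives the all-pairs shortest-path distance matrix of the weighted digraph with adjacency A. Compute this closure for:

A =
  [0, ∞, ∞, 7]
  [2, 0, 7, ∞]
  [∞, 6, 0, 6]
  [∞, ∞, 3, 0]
Closure =
  [0, 16, 10, 7]
  [2, 0, 7, 9]
  [8, 6, 0, 6]
  [11, 9, 3, 0]

This is the Floyd-Warshall all-pairs shortest-path computation. For each intermediate vertex k = 0, 1, …, 3, update dist[i][j] ← min(dist[i][j], dist[i][k] + dist[k][j]). The final matrix gives, for each (i, j), the minimum total weight of any directed path from i to j (possibly empty when i = j).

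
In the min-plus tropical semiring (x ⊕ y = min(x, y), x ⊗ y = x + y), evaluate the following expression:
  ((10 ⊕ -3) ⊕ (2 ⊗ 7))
((10 ⊕ -3) ⊕ (2 ⊗ 7)) = -3

Expand innermost to outermost. Recall ⊕ takes the minimum of its arguments and ⊗ takes their sum. Working out the expression ((10 ⊕ -3) ⊕ (2 ⊗ 7)) gives -3.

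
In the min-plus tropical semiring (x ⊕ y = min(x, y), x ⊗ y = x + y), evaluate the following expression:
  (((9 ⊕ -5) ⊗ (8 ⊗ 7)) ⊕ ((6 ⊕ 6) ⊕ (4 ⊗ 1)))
(((9 ⊕ -5) ⊗ (8 ⊗ 7)) ⊕ ((6 ⊕ 6) ⊕ (4 ⊗ 1))) = 5

Expand innermost to outermost. Recall ⊕ takes the minimum of its arguments and ⊗ takes their sum. Working out the expression (((9 ⊕ -5) ⊗ (8 ⊗ 7)) ⊕ ((6 ⊕ 6) ⊕ (4 ⊗ 1))) gives 5.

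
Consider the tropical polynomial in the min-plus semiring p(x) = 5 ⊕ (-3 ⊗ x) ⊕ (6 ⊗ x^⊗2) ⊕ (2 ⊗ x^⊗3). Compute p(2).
p(2) = -1

A tropical monomial a ⊗ x^⊗i evaluates to a + i · x. Evaluating each term at x = 2:
  Term 0 contributes 5 + 0 · 2 = 5
  Term 1 contributes -3 + 1 · 2 = -1
  Term 2 contributes 6 + 2 · 2 = 10
  Term 3 contributes 2 + 3 · 2 = 8
p(2) = ⊕ of these = min[5, -1, 10, 8] = -1.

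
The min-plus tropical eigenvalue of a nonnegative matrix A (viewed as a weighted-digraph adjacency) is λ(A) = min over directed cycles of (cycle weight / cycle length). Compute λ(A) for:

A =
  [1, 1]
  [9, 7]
λ(A) = 1

Enumerate directed cycles and compute their means (weight / length). Sample:
  cycle 0 → 0: weight = 1, length = 1, mean = 1/1 ≈ 1.000
  cycle 1 → 1: weight = 7, length = 1, mean = 7/1 ≈ 7.000
  cycle 0 → 1 → 0: weight = 10, length = 2, mean = 10/2 ≈ 5.000
  cycle 1 → 0 → 1: weight = 10, length = 2, mean = 10/2 ≈ 5.000
Minimum mean = 1.000, attained e.g. along the cycle 0 → 0 with weight 1 and length 1. So λ(A) = 1/1 = 1.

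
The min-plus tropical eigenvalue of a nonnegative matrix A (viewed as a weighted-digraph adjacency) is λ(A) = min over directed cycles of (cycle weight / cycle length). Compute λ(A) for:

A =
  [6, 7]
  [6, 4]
λ(A) = 4

Enumerate directed cycles and compute their means (weight / length). Sample:
  cycle 0 → 0: weight = 6, length = 1, mean = 6/1 ≈ 6.000
  cycle 1 → 1: weight = 4, length = 1, mean = 4/1 ≈ 4.000
  cycle 0 → 1 → 0: weight = 13, length = 2, mean = 13/2 ≈ 6.500
  cycle 1 → 0 → 1: weight = 13, length = 2, mean = 13/2 ≈ 6.500
Minimum mean = 4.000, attained e.g. along the cycle 1 → 1 with weight 4 and length 1. So λ(A) = 4/1 = 4.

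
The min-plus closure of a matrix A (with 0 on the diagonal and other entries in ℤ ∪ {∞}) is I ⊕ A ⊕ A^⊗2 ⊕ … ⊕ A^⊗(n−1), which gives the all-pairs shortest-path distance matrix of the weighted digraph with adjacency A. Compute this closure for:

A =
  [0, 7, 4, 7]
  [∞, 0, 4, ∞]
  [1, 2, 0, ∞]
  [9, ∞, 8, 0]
Closure =
  [0, 6, 4, 7]
  [5, 0, 4, 12]
  [1, 2, 0, 8]
  [9, 10, 8, 0]

This is the Floyd-Warshall all-pairs shortest-path computation. For each intermediate vertex k = 0, 1, …, 3, update dist[i][j] ← min(dist[i][j], dist[i][k] + dist[k][j]). The final matrix gives, for each (i, j), the minimum total weight of any directed path from i to j (possibly empty when i = j).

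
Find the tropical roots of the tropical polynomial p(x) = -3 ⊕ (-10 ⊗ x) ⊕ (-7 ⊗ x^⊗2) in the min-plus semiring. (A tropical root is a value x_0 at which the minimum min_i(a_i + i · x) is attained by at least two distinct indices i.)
Roots: {-3, 7}

Each tropical root is a break point of the lower envelope of the lines y = a_i + i · x (there are 3 lines, with slopes 0, 1, ..., 2). Only the lines that attain the minimum somewhere contribute to roots; other lines are dominated. Here the surviving (envelope) indices are i = 2, i = 1, i = 0.
Intersections between consecutive envelope lines give the roots: for adjacent envelope indices i < j the intersection is x = (a_i − a_j) / (j − i). Reading off the sorted break points: {-3, 7}.
Verification: at each break x_0, at least two indices attain the minimum of min_i(a_i + i · x_0).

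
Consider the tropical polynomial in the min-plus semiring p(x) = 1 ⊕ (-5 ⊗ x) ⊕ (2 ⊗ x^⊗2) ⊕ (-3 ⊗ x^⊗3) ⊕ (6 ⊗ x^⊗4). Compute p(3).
p(3) = -2

A tropical monomial a ⊗ x^⊗i evaluates to a + i · x. Evaluating each term at x = 3:
  Term 0 contributes 1 + 0 · 3 = 1
  Term 1 contributes -5 + 1 · 3 = -2
  Term 2 contributes 2 + 2 · 3 = 8
  Term 3 contributes -3 + 3 · 3 = 6
  Term 4 contributes 6 + 4 · 3 = 18
p(3) = ⊕ of these = min[1, -2, 8, 6, 18] = -2.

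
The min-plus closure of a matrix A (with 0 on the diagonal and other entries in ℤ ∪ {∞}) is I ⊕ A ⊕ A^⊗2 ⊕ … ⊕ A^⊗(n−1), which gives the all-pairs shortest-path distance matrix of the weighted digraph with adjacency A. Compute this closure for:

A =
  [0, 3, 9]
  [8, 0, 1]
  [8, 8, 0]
Closure =
  [0, 3, 4]
  [8, 0, 1]
  [8, 8, 0]

This is the Floyd-Warshall all-pairs shortest-path computation. For each intermediate vertex k = 0, 1, …, 2, update dist[i][j] ← min(dist[i][j], dist[i][k] + dist[k][j]). The final matrix gives, for each (i, j), the minimum total weight of any directed path from i to j (possibly empty when i = j).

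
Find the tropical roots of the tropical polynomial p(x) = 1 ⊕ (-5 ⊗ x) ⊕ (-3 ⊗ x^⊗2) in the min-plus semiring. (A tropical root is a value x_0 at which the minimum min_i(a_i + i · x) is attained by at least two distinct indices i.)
Roots: {-2, 6}

Each tropical root is a break point of the lower envelope of the lines y = a_i + i · x (there are 3 lines, with slopes 0, 1, ..., 2). Only the lines that attain the minimum somewhere contribute to roots; other lines are dominated. Here the surviving (envelope) indices are i = 2, i = 1, i = 0.
Intersections between consecutive envelope lines give the roots: for adjacent envelope indices i < j the intersection is x = (a_i − a_j) / (j − i). Reading off the sorted break points: {-2, 6}.
Verification: at each break x_0, at least two indices attain the minimum of min_i(a_i + i · x_0).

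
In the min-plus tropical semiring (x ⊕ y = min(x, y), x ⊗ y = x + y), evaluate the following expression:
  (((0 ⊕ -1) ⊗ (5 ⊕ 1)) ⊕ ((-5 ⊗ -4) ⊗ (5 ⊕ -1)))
(((0 ⊕ -1) ⊗ (5 ⊕ 1)) ⊕ ((-5 ⊗ -4) ⊗ (5 ⊕ -1))) = -10

Expand innermost to outermost. Recall ⊕ takes the minimum of its arguments and ⊗ takes their sum. Working out the expression (((0 ⊕ -1) ⊗ (5 ⊕ 1)) ⊕ ((-5 ⊗ -4) ⊗ (5 ⊕ -1))) gives -10.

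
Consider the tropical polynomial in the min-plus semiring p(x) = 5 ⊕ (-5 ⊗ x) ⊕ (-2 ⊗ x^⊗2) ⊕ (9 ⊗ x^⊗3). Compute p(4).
p(4) = -1

A tropical monomial a ⊗ x^⊗i evaluates to a + i · x. Evaluating each term at x = 4:
  Term 0 contributes 5 + 0 · 4 = 5
  Term 1 contributes -5 + 1 · 4 = -1
  Term 2 contributes -2 + 2 · 4 = 6
  Term 3 contributes 9 + 3 · 4 = 21
p(4) = ⊕ of these = min[5, -1, 6, 21] = -1.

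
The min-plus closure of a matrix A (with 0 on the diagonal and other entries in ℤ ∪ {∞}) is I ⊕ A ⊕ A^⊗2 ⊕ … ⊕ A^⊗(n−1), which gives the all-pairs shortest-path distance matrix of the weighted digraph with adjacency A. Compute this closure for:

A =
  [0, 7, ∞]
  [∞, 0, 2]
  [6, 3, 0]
Closure =
  [0, 7, 9]
  [8, 0, 2]
  [6, 3, 0]

This is the Floyd-Warshall all-pairs shortest-path computation. For each intermediate vertex k = 0, 1, …, 2, update dist[i][j] ← min(dist[i][j], dist[i][k] + dist[k][j]). The final matrix gives, for each (i, j), the minimum total weight of any directed path from i to j (possibly empty when i = j).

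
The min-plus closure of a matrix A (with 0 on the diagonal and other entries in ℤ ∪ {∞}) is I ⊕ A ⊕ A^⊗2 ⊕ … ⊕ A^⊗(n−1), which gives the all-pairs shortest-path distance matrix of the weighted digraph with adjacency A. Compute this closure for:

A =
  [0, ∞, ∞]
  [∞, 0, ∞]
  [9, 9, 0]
Closure =
  [0, ∞, ∞]
  [∞, 0, ∞]
  [9, 9, 0]

This is the Floyd-Warshall all-pairs shortest-path computation. For each intermediate vertex k = 0, 1, …, 2, update dist[i][j] ← min(dist[i][j], dist[i][k] + dist[k][j]). The final matrix gives, for each (i, j), the minimum total weight of any directed path from i to j (possibly empty when i = j).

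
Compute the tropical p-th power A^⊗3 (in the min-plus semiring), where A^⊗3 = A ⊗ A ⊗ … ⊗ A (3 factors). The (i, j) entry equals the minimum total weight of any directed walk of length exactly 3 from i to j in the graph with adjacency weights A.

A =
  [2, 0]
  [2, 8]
A^⊗3 =
  [4, 2]
  [4, 4]

Each entry (A^⊗3)_ij equals the minimum over all length-3 walks i = v_0 → v_1 → … → v_3 = j of Σ_t A[v_t][v_{t+1}]. For example, for (i, j) = (0, 1) we minimise over 4 possible intermediate vertex sequences; the minimum is 2, attained along the walk 0 → 1 → 0 → 1.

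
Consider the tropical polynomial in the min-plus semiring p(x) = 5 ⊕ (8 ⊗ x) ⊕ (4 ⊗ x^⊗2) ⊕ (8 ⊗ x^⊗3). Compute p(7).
p(7) = 5

A tropical monomial a ⊗ x^⊗i evaluates to a + i · x. Evaluating each term at x = 7:
  Term 0 contributes 5 + 0 · 7 = 5
  Term 1 contributes 8 + 1 · 7 = 15
  Term 2 contributes 4 + 2 · 7 = 18
  Term 3 contributes 8 + 3 · 7 = 29
p(7) = ⊕ of these = min[5, 15, 18, 29] = 5.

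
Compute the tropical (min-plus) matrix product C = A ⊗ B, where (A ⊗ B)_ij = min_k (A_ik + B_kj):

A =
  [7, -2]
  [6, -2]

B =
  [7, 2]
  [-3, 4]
A ⊗ B =
  [-5, 2]
  [-5, 2]

Apply the min-plus product entry-by-entry:
  C[0][0] = min over k of (A[0][0] + B[0][0] = 7 + 7 = 14, A[0][1] + B[1][0] = -2 + -3 = -5) = -5 (attained at k = 1)
  C[0][1] = min over k of (A[0][0] + B[0][1] = 7 + 2 = 9, A[0][1] + B[1][1] = -2 + 4 = 2) = 2 (attained at k = 1)
  C[1][0] = min over k of (A[1][0] + B[0][0] = 6 + 7 = 13, A[1][1] + B[1][0] = -2 + -3 = -5) = -5 (attained at k = 1)
  C[1][1] = min over k of (A[1][0] + B[0][1] = 6 + 2 = 8, A[1][1] + B[1][1] = -2 + 4 = 2) = 2 (attained at k = 1)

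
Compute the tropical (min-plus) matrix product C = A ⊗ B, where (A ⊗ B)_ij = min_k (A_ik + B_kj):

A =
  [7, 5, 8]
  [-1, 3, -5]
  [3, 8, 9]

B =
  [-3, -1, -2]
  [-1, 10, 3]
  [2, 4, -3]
A ⊗ B =
  [4, 6, 5]
  [-4, -2, -8]
  [0, 2, 1]

Apply the min-plus product entry-by-entry:
  C[0][0] = min over k of (A[0][0] + B[0][0] = 7 + -3 = 4, A[0][1] + B[1][0] = 5 + -1 = 4, A[0][2] + B[2][0] = 8 + 2 = 10) = 4 (attained at k = 0)
  C[0][1] = min over k of (A[0][0] + B[0][1] = 7 + -1 = 6, A[0][1] + B[1][1] = 5 + 10 = 15, A[0][2] + B[2][1] = 8 + 4 = 12) = 6 (attained at k = 0)
  C[0][2] = min over k of (A[0][0] + B[0][2] = 7 + -2 = 5, A[0][1] + B[1][2] = 5 + 3 = 8, A[0][2] + B[2][2] = 8 + -3 = 5) = 5 (attained at k = 0)
  C[1][0] = min over k of (A[1][0] + B[0][0] = -1 + -3 = -4, A[1][1] + B[1][0] = 3 + -1 = 2, A[1][2] + B[2][0] = -5 + 2 = -3) = -4 (attained at k = 0)
  C[1][1] = min over k of (A[1][0] + B[0][1] = -1 + -1 = -2, A[1][1] + B[1][1] = 3 + 10 = 13, A[1][2] + B[2][1] = -5 + 4 = -1) = -2 (attained at k = 0)
  C[1][2] = min over k of (A[1][0] + B[0][2] = -1 + -2 = -3, A[1][1] + B[1][2] = 3 + 3 = 6, A[1][2] + B[2][2] = -5 + -3 = -8) = -8 (attained at k = 2)
  C[2][0] = min over k of (A[2][0] + B[0][0] = 3 + -3 = 0, A[2][1] + B[1][0] = 8 + -1 = 7, A[2][2] + B[2][0] = 9 + 2 = 11) = 0 (attained at k = 0)
  C[2][1] = min over k of (A[2][0] + B[0][1] = 3 + -1 = 2, A[2][1] + B[1][1] = 8 + 10 = 18, A[2][2] + B[2][1] = 9 + 4 = 13) = 2 (attained at k = 0)
  C[2][2] = min over k of (A[2][0] + B[0][2] = 3 + -2 = 1, A[2][1] + B[1][2] = 8 + 3 = 11, A[2][2] + B[2][2] = 9 + -3 = 6) = 1 (attained at k = 0)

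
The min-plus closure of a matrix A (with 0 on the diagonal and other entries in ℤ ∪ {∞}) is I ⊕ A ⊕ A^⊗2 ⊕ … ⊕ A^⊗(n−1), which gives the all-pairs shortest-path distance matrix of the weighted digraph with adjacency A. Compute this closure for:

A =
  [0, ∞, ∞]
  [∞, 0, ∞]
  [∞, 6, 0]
Closure =
  [0, ∞, ∞]
  [∞, 0, ∞]
  [∞, 6, 0]

This is the Floyd-Warshall all-pairs shortest-path computation. For each intermediate vertex k = 0, 1, …, 2, update dist[i][j] ← min(dist[i][j], dist[i][k] + dist[k][j]). The final matrix gives, for each (i, j), the minimum total weight of any directed path from i to j (possibly empty when i = j).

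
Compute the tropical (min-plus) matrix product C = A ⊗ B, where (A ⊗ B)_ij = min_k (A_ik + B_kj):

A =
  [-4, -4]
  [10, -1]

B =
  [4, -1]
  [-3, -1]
A ⊗ B =
  [-7, -5]
  [-4, -2]

Apply the min-plus product entry-by-entry:
  C[0][0] = min over k of (A[0][0] + B[0][0] = -4 + 4 = 0, A[0][1] + B[1][0] = -4 + -3 = -7) = -7 (attained at k = 1)
  C[0][1] = min over k of (A[0][0] + B[0][1] = -4 + -1 = -5, A[0][1] + B[1][1] = -4 + -1 = -5) = -5 (attained at k = 0)
  C[1][0] = min over k of (A[1][0] + B[0][0] = 10 + 4 = 14, A[1][1] + B[1][0] = -1 + -3 = -4) = -4 (attained at k = 1)
  C[1][1] = min over k of (A[1][0] + B[0][1] = 10 + -1 = 9, A[1][1] + B[1][1] = -1 + -1 = -2) = -2 (attained at k = 1)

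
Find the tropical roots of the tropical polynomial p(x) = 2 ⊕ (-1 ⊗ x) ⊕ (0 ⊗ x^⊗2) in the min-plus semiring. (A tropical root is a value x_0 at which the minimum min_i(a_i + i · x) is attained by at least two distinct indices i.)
Roots: {-1, 3}

Each tropical root is a break point of the lower envelope of the lines y = a_i + i · x (there are 3 lines, with slopes 0, 1, ..., 2). Only the lines that attain the minimum somewhere contribute to roots; other lines are dominated. Here the surviving (envelope) indices are i = 2, i = 1, i = 0.
Intersections between consecutive envelope lines give the roots: for adjacent envelope indices i < j the intersection is x = (a_i − a_j) / (j − i). Reading off the sorted break points: {-1, 3}.
Verification: at each break x_0, at least two indices attain the minimum of min_i(a_i + i · x_0).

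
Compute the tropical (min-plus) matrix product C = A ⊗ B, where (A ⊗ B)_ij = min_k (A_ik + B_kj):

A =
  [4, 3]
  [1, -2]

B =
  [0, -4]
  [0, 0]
A ⊗ B =
  [3, 0]
  [-2, -3]

Apply the min-plus product entry-by-entry:
  C[0][0] = min over k of (A[0][0] + B[0][0] = 4 + 0 = 4, A[0][1] + B[1][0] = 3 + 0 = 3) = 3 (attained at k = 1)
  C[0][1] = min over k of (A[0][0] + B[0][1] = 4 + -4 = 0, A[0][1] + B[1][1] = 3 + 0 = 3) = 0 (attained at k = 0)
  C[1][0] = min over k of (A[1][0] + B[0][0] = 1 + 0 = 1, A[1][1] + B[1][0] = -2 + 0 = -2) = -2 (attained at k = 1)
  C[1][1] = min over k of (A[1][0] + B[0][1] = 1 + -4 = -3, A[1][1] + B[1][1] = -2 + 0 = -2) = -3 (attained at k = 0)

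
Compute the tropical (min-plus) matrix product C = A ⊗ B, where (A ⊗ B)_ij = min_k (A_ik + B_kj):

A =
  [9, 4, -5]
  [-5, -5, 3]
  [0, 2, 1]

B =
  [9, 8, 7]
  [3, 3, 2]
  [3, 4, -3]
A ⊗ B =
  [-2, -1, -8]
  [-2, -2, -3]
  [4, 5, -2]

Apply the min-plus product entry-by-entry:
  C[0][0] = min over k of (A[0][0] + B[0][0] = 9 + 9 = 18, A[0][1] + B[1][0] = 4 + 3 = 7, A[0][2] + B[2][0] = -5 + 3 = -2) = -2 (attained at k = 2)
  C[0][1] = min over k of (A[0][0] + B[0][1] = 9 + 8 = 17, A[0][1] + B[1][1] = 4 + 3 = 7, A[0][2] + B[2][1] = -5 + 4 = -1) = -1 (attained at k = 2)
  C[0][2] = min over k of (A[0][0] + B[0][2] = 9 + 7 = 16, A[0][1] + B[1][2] = 4 + 2 = 6, A[0][2] + B[2][2] = -5 + -3 = -8) = -8 (attained at k = 2)
  C[1][0] = min over k of (A[1][0] + B[0][0] = -5 + 9 = 4, A[1][1] + B[1][0] = -5 + 3 = -2, A[1][2] + B[2][0] = 3 + 3 = 6) = -2 (attained at k = 1)
  C[1][1] = min over k of (A[1][0] + B[0][1] = -5 + 8 = 3, A[1][1] + B[1][1] = -5 + 3 = -2, A[1][2] + B[2][1] = 3 + 4 = 7) = -2 (attained at k = 1)
  C[1][2] = min over k of (A[1][0] + B[0][2] = -5 + 7 = 2, A[1][1] + B[1][2] = -5 + 2 = -3, A[1][2] + B[2][2] = 3 + -3 = 0) = -3 (attained at k = 1)
  C[2][0] = min over k of (A[2][0] + B[0][0] = 0 + 9 = 9, A[2][1] + B[1][0] = 2 + 3 = 5, A[2][2] + B[2][0] = 1 + 3 = 4) = 4 (attained at k = 2)
  C[2][1] = min over k of (A[2][0] + B[0][1] = 0 + 8 = 8, A[2][1] + B[1][1] = 2 + 3 = 5, A[2][2] + B[2][1] = 1 + 4 = 5) = 5 (attained at k = 1)
  C[2][2] = min over k of (A[2][0] + B[0][2] = 0 + 7 = 7, A[2][1] + B[1][2] = 2 + 2 = 4, A[2][2] + B[2][2] = 1 + -3 = -2) = -2 (attained at k = 2)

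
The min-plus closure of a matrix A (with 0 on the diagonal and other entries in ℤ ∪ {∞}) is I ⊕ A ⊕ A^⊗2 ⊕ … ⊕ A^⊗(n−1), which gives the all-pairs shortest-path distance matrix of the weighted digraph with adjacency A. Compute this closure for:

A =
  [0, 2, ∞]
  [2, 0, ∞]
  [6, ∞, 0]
Closure =
  [0, 2, ∞]
  [2, 0, ∞]
  [6, 8, 0]

This is the Floyd-Warshall all-pairs shortest-path computation. For each intermediate vertex k = 0, 1, …, 2, update dist[i][j] ← min(dist[i][j], dist[i][k] + dist[k][j]). The final matrix gives, for each (i, j), the minimum total weight of any directed path from i to j (possibly empty when i = j).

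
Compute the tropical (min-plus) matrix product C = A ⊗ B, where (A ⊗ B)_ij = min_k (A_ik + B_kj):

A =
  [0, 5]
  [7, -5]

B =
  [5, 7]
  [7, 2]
A ⊗ B =
  [5, 7]
  [2, -3]

Apply the min-plus product entry-by-entry:
  C[0][0] = min over k of (A[0][0] + B[0][0] = 0 + 5 = 5, A[0][1] + B[1][0] = 5 + 7 = 12) = 5 (attained at k = 0)
  C[0][1] = min over k of (A[0][0] + B[0][1] = 0 + 7 = 7, A[0][1] + B[1][1] = 5 + 2 = 7) = 7 (attained at k = 0)
  C[1][0] = min over k of (A[1][0] + B[0][0] = 7 + 5 = 12, A[1][1] + B[1][0] = -5 + 7 = 2) = 2 (attained at k = 1)
  C[1][1] = min over k of (A[1][0] + B[0][1] = 7 + 7 = 14, A[1][1] + B[1][1] = -5 + 2 = -3) = -3 (attained at k = 1)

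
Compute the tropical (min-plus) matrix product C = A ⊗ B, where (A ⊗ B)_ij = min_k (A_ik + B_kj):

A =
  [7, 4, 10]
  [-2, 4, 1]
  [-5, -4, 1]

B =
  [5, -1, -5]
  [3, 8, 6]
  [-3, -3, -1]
A ⊗ B =
  [7, 6, 2]
  [-2, -3, -7]
  [-2, -6, -10]

Apply the min-plus product entry-by-entry:
  C[0][0] = min over k of (A[0][0] + B[0][0] = 7 + 5 = 12, A[0][1] + B[1][0] = 4 + 3 = 7, A[0][2] + B[2][0] = 10 + -3 = 7) = 7 (attained at k = 1)
  C[0][1] = min over k of (A[0][0] + B[0][1] = 7 + -1 = 6, A[0][1] + B[1][1] = 4 + 8 = 12, A[0][2] + B[2][1] = 10 + -3 = 7) = 6 (attained at k = 0)
  C[0][2] = min over k of (A[0][0] + B[0][2] = 7 + -5 = 2, A[0][1] + B[1][2] = 4 + 6 = 10, A[0][2] + B[2][2] = 10 + -1 = 9) = 2 (attained at k = 0)
  C[1][0] = min over k of (A[1][0] + B[0][0] = -2 + 5 = 3, A[1][1] + B[1][0] = 4 + 3 = 7, A[1][2] + B[2][0] = 1 + -3 = -2) = -2 (attained at k = 2)
  C[1][1] = min over k of (A[1][0] + B[0][1] = -2 + -1 = -3, A[1][1] + B[1][1] = 4 + 8 = 12, A[1][2] + B[2][1] = 1 + -3 = -2) = -3 (attained at k = 0)
  C[1][2] = min over k of (A[1][0] + B[0][2] = -2 + -5 = -7, A[1][1] + B[1][2] = 4 + 6 = 10, A[1][2] + B[2][2] = 1 + -1 = 0) = -7 (attained at k = 0)
  C[2][0] = min over k of (A[2][0] + B[0][0] = -5 + 5 = 0, A[2][1] + B[1][0] = -4 + 3 = -1, A[2][2] + B[2][0] = 1 + -3 = -2) = -2 (attained at k = 2)
  C[2][1] = min over k of (A[2][0] + B[0][1] = -5 + -1 = -6, A[2][1] + B[1][1] = -4 + 8 = 4, A[2][2] + B[2][1] = 1 + -3 = -2) = -6 (attained at k = 0)
  C[2][2] = min over k of (A[2][0] + B[0][2] = -5 + -5 = -10, A[2][1] + B[1][2] = -4 + 6 = 2, A[2][2] + B[2][2] = 1 + -1 = 0) = -10 (attained at k = 0)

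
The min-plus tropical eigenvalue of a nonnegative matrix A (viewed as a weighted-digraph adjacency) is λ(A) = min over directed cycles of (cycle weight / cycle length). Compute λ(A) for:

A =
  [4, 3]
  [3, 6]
λ(A) = 3

Enumerate directed cycles and compute their means (weight / length). Sample:
  cycle 0 → 0: weight = 4, length = 1, mean = 4/1 ≈ 4.000
  cycle 1 → 1: weight = 6, length = 1, mean = 6/1 ≈ 6.000
  cycle 0 → 1 → 0: weight = 6, length = 2, mean = 6/2 ≈ 3.000
  cycle 1 → 0 → 1: weight = 6, length = 2, mean = 6/2 ≈ 3.000
Minimum mean = 3.000, attained e.g. along the cycle 0 → 1 → 0 with weight 6 and length 2. So λ(A) = 6/2 = 3.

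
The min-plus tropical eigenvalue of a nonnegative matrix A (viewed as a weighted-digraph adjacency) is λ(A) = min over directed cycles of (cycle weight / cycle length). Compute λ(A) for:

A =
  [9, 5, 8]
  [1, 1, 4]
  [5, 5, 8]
λ(A) = 1

Enumerate directed cycles and compute their means (weight / length). Sample:
  cycle 0 → 0: weight = 9, length = 1, mean = 9/1 ≈ 9.000
  cycle 1 → 1: weight = 1, length = 1, mean = 1/1 ≈ 1.000
  cycle 2 → 2: weight = 8, length = 1, mean = 8/1 ≈ 8.000
  cycle 0 → 1 → 0: weight = 6, length = 2, mean = 6/2 ≈ 3.000
  cycle 0 → 2 → 0: weight = 13, length = 2, mean = 13/2 ≈ 6.500
  cycle 1 → 0 → 1: weight = 6, length = 2, mean = 6/2 ≈ 3.000
Minimum mean = 1.000, attained e.g. along the cycle 1 → 1 with weight 1 and length 1. So λ(A) = 1/1 = 1.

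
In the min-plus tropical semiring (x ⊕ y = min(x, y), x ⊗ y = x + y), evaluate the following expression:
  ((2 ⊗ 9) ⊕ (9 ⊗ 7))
((2 ⊗ 9) ⊕ (9 ⊗ 7)) = 11

Expand innermost to outermost. Recall ⊕ takes the minimum of its arguments and ⊗ takes their sum. Working out the expression ((2 ⊗ 9) ⊕ (9 ⊗ 7)) gives 11.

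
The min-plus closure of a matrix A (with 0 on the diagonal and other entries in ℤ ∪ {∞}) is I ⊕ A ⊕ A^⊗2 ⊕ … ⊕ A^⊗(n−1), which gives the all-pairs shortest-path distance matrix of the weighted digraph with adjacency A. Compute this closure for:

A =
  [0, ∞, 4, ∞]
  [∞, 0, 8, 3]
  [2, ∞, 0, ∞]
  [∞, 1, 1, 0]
Closure =
  [0, ∞, 4, ∞]
  [6, 0, 4, 3]
  [2, ∞, 0, ∞]
  [3, 1, 1, 0]

This is the Floyd-Warshall all-pairs shortest-path computation. For each intermediate vertex k = 0, 1, …, 3, update dist[i][j] ← min(dist[i][j], dist[i][k] + dist[k][j]). The final matrix gives, for each (i, j), the minimum total weight of any directed path from i to j (possibly empty when i = j).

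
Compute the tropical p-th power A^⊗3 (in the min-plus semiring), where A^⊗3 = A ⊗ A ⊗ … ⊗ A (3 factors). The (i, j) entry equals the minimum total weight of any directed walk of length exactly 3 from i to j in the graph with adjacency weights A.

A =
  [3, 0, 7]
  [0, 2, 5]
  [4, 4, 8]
A^⊗3 =
  [2, 0, 7]
  [0, 2, 5]
  [4, 4, 9]

Each entry (A^⊗3)_ij equals the minimum over all length-3 walks i = v_0 → v_1 → … → v_3 = j of Σ_t A[v_t][v_{t+1}]. For example, for (i, j) = (0, 2) we minimise over 9 possible intermediate vertex sequences; the minimum is 7, attained along the walk 0 → 1 → 0 → 2.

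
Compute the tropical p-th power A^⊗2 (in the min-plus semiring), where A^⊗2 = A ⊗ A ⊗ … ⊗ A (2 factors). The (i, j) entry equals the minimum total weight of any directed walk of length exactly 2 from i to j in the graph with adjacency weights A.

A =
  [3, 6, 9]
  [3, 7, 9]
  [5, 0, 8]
A^⊗2 =
  [6, 9, 12]
  [6, 9, 12]
  [3, 7, 9]

Each entry (A^⊗2)_ij equals the minimum over all length-2 walks i = v_0 → v_1 → … → v_2 = j of Σ_t A[v_t][v_{t+1}]. For example, for (i, j) = (0, 2) we minimise over 3 possible intermediate vertex sequences; the minimum is 12, attained along the walk 0 → 0 → 2.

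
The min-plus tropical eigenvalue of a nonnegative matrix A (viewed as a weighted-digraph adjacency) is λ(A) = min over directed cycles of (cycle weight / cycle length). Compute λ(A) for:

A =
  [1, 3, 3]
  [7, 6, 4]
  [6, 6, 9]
λ(A) = 1

Enumerate directed cycles and compute their means (weight / length). Sample:
  cycle 0 → 0: weight = 1, length = 1, mean = 1/1 ≈ 1.000
  cycle 1 → 1: weight = 6, length = 1, mean = 6/1 ≈ 6.000
  cycle 2 → 2: weight = 9, length = 1, mean = 9/1 ≈ 9.000
  cycle 0 → 1 → 0: weight = 10, length = 2, mean = 10/2 ≈ 5.000
  cycle 0 → 2 → 0: weight = 9, length = 2, mean = 9/2 ≈ 4.500
  cycle 1 → 0 → 1: weight = 10, length = 2, mean = 10/2 ≈ 5.000
Minimum mean = 1.000, attained e.g. along the cycle 0 → 0 with weight 1 and length 1. So λ(A) = 1/1 = 1.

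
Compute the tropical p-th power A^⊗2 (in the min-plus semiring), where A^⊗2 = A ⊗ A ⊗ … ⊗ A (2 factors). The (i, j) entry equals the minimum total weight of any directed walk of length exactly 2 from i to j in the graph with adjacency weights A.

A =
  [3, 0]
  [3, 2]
A^⊗2 =
  [3, 2]
  [5, 3]

Each entry (A^⊗2)_ij equals the minimum over all length-2 walks i = v_0 → v_1 → … → v_2 = j of Σ_t A[v_t][v_{t+1}]. For example, for (i, j) = (0, 1) we minimise over 2 possible intermediate vertex sequences; the minimum is 2, attained along the walk 0 → 1 → 1.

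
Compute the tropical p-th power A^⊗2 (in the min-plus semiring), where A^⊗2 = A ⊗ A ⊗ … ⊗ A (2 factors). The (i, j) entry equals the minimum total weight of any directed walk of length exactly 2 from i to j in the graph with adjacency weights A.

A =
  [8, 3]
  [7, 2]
A^⊗2 =
  [10, 5]
  [9, 4]

Each entry (A^⊗2)_ij equals the minimum over all length-2 walks i = v_0 → v_1 → … → v_2 = j of Σ_t A[v_t][v_{t+1}]. For example, for (i, j) = (0, 1) we minimise over 2 possible intermediate vertex sequences; the minimum is 5, attained along the walk 0 → 1 → 1.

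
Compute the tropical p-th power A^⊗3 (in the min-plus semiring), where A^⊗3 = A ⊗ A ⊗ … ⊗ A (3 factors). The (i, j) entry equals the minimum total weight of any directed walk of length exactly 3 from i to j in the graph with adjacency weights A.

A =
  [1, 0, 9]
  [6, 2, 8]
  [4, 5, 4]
A^⊗3 =
  [3, 2, 9]
  [8, 6, 12]
  [6, 5, 12]

Each entry (A^⊗3)_ij equals the minimum over all length-3 walks i = v_0 → v_1 → … → v_3 = j of Σ_t A[v_t][v_{t+1}]. For example, for (i, j) = (0, 2) we minimise over 9 possible intermediate vertex sequences; the minimum is 9, attained along the walk 0 → 0 → 1 → 2.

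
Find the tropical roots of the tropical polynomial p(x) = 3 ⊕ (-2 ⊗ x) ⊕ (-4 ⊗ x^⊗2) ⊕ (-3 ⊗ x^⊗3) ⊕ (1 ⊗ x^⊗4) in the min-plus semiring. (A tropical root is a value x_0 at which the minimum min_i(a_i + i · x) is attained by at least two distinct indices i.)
Roots: {-4, -1, 2, 5}

Each tropical root is a break point of the lower envelope of the lines y = a_i + i · x (there are 5 lines, with slopes 0, 1, ..., 4). Only the lines that attain the minimum somewhere contribute to roots; other lines are dominated. Here the surviving (envelope) indices are i = 4, i = 3, i = 2, i = 1, i = 0.
Intersections between consecutive envelope lines give the roots: for adjacent envelope indices i < j the intersection is x = (a_i − a_j) / (j − i). Reading off the sorted break points: {-4, -1, 2, 5}.
Verification: at each break x_0, at least two indices attain the minimum of min_i(a_i + i · x_0).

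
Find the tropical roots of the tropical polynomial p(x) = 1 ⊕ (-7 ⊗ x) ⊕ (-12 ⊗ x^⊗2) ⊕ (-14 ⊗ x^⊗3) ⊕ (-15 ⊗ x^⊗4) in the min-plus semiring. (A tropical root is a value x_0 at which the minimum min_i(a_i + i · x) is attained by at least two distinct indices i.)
Roots: {1, 2, 5, 8}

Each tropical root is a break point of the lower envelope of the lines y = a_i + i · x (there are 5 lines, with slopes 0, 1, ..., 4). Only the lines that attain the minimum somewhere contribute to roots; other lines are dominated. Here the surviving (envelope) indices are i = 4, i = 3, i = 2, i = 1, i = 0.
Intersections between consecutive envelope lines give the roots: for adjacent envelope indices i < j the intersection is x = (a_i − a_j) / (j − i). Reading off the sorted break points: {1, 2, 5, 8}.
Verification: at each break x_0, at least two indices attain the minimum of min_i(a_i + i · x_0).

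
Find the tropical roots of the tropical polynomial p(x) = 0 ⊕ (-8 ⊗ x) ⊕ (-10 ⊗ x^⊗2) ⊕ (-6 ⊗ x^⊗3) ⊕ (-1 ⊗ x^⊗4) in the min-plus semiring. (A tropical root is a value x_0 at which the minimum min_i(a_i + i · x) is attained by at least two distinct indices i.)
Roots: {-5, -4, 2, 8}

Each tropical root is a break point of the lower envelope of the lines y = a_i + i · x (there are 5 lines, with slopes 0, 1, ..., 4). Only the lines that attain the minimum somewhere contribute to roots; other lines are dominated. Here the surviving (envelope) indices are i = 4, i = 3, i = 2, i = 1, i = 0.
Intersections between consecutive envelope lines give the roots: for adjacent envelope indices i < j the intersection is x = (a_i − a_j) / (j − i). Reading off the sorted break points: {-5, -4, 2, 8}.
Verification: at each break x_0, at least two indices attain the minimum of min_i(a_i + i · x_0).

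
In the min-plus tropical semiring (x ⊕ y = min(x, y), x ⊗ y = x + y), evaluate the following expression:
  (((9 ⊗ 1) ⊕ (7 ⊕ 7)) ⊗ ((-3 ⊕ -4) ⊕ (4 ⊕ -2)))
(((9 ⊗ 1) ⊕ (7 ⊕ 7)) ⊗ ((-3 ⊕ -4) ⊕ (4 ⊕ -2))) = 3

Expand innermost to outermost. Recall ⊕ takes the minimum of its arguments and ⊗ takes their sum. Working out the expression (((9 ⊗ 1) ⊕ (7 ⊕ 7)) ⊗ ((-3 ⊕ -4) ⊕ (4 ⊕ -2))) gives 3.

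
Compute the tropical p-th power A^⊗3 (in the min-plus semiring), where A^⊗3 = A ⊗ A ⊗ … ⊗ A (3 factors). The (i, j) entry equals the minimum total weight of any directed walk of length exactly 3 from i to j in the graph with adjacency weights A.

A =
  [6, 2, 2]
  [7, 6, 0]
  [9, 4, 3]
A^⊗3 =
  [11, 6, 5]
  [11, 7, 4]
  [13, 8, 7]

Each entry (A^⊗3)_ij equals the minimum over all length-3 walks i = v_0 → v_1 → … → v_3 = j of Σ_t A[v_t][v_{t+1}]. For example, for (i, j) = (0, 2) we minimise over 9 possible intermediate vertex sequences; the minimum is 5, attained along the walk 0 → 1 → 2 → 2.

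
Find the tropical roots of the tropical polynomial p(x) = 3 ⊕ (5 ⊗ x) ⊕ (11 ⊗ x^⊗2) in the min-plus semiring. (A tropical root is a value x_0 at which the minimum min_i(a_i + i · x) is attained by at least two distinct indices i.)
Roots: {-6, -2}

Each tropical root is a break point of the lower envelope of the lines y = a_i + i · x (there are 3 lines, with slopes 0, 1, ..., 2). Only the lines that attain the minimum somewhere contribute to roots; other lines are dominated. Here the surviving (envelope) indices are i = 2, i = 1, i = 0.
Intersections between consecutive envelope lines give the roots: for adjacent envelope indices i < j the intersection is x = (a_i − a_j) / (j − i). Reading off the sorted break points: {-6, -2}.
Verification: at each break x_0, at least two indices attain the minimum of min_i(a_i + i · x_0).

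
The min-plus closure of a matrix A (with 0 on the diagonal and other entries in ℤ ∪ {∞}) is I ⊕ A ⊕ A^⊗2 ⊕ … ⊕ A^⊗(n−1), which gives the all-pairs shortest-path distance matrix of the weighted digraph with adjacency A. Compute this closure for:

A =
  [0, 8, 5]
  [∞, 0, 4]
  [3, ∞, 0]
Closure =
  [0, 8, 5]
  [7, 0, 4]
  [3, 11, 0]

This is the Floyd-Warshall all-pairs shortest-path computation. For each intermediate vertex k = 0, 1, …, 2, update dist[i][j] ← min(dist[i][j], dist[i][k] + dist[k][j]). The final matrix gives, for each (i, j), the minimum total weight of any directed path from i to j (possibly empty when i = j).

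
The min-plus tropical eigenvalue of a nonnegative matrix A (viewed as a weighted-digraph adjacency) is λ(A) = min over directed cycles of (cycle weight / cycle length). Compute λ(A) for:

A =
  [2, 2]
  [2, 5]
λ(A) = 2

Enumerate directed cycles and compute their means (weight / length). Sample:
  cycle 0 → 0: weight = 2, length = 1, mean = 2/1 ≈ 2.000
  cycle 1 → 1: weight = 5, length = 1, mean = 5/1 ≈ 5.000
  cycle 0 → 1 → 0: weight = 4, length = 2, mean = 4/2 ≈ 2.000
  cycle 1 → 0 → 1: weight = 4, length = 2, mean = 4/2 ≈ 2.000
Minimum mean = 2.000, attained e.g. along the cycle 0 → 0 with weight 2 and length 1. So λ(A) = 2/1 = 2.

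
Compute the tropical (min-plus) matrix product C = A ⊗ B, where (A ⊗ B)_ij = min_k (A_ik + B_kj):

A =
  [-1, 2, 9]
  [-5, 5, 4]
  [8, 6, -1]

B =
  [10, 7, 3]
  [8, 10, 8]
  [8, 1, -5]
A ⊗ B =
  [9, 6, 2]
  [5, 2, -2]
  [7, 0, -6]

Apply the min-plus product entry-by-entry:
  C[0][0] = min over k of (A[0][0] + B[0][0] = -1 + 10 = 9, A[0][1] + B[1][0] = 2 + 8 = 10, A[0][2] + B[2][0] = 9 + 8 = 17) = 9 (attained at k = 0)
  C[0][1] = min over k of (A[0][0] + B[0][1] = -1 + 7 = 6, A[0][1] + B[1][1] = 2 + 10 = 12, A[0][2] + B[2][1] = 9 + 1 = 10) = 6 (attained at k = 0)
  C[0][2] = min over k of (A[0][0] + B[0][2] = -1 + 3 = 2, A[0][1] + B[1][2] = 2 + 8 = 10, A[0][2] + B[2][2] = 9 + -5 = 4) = 2 (attained at k = 0)
  C[1][0] = min over k of (A[1][0] + B[0][0] = -5 + 10 = 5, A[1][1] + B[1][0] = 5 + 8 = 13, A[1][2] + B[2][0] = 4 + 8 = 12) = 5 (attained at k = 0)
  C[1][1] = min over k of (A[1][0] + B[0][1] = -5 + 7 = 2, A[1][1] + B[1][1] = 5 + 10 = 15, A[1][2] + B[2][1] = 4 + 1 = 5) = 2 (attained at k = 0)
  C[1][2] = min over k of (A[1][0] + B[0][2] = -5 + 3 = -2, A[1][1] + B[1][2] = 5 + 8 = 13, A[1][2] + B[2][2] = 4 + -5 = -1) = -2 (attained at k = 0)
  C[2][0] = min over k of (A[2][0] + B[0][0] = 8 + 10 = 18, A[2][1] + B[1][0] = 6 + 8 = 14, A[2][2] + B[2][0] = -1 + 8 = 7) = 7 (attained at k = 2)
  C[2][1] = min over k of (A[2][0] + B[0][1] = 8 + 7 = 15, A[2][1] + B[1][1] = 6 + 10 = 16, A[2][2] + B[2][1] = -1 + 1 = 0) = 0 (attained at k = 2)
  C[2][2] = min over k of (A[2][0] + B[0][2] = 8 + 3 = 11, A[2][1] + B[1][2] = 6 + 8 = 14, A[2][2] + B[2][2] = -1 + -5 = -6) = -6 (attained at k = 2)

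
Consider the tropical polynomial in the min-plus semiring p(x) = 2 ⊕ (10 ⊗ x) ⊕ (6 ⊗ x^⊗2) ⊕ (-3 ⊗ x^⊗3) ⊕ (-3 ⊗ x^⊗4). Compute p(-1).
p(-1) = -7

A tropical monomial a ⊗ x^⊗i evaluates to a + i · x. Evaluating each term at x = -1:
  Term 0 contributes 2 + 0 · -1 = 2
  Term 1 contributes 10 + 1 · -1 = 9
  Term 2 contributes 6 + 2 · -1 = 4
  Term 3 contributes -3 + 3 · -1 = -6
  Term 4 contributes -3 + 4 · -1 = -7
p(-1) = ⊕ of these = min[2, 9, 4, -6, -7] = -7.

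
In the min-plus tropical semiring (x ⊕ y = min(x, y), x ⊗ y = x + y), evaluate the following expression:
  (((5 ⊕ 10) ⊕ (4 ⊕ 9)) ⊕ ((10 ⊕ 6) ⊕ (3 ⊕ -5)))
(((5 ⊕ 10) ⊕ (4 ⊕ 9)) ⊕ ((10 ⊕ 6) ⊕ (3 ⊕ -5))) = -5

Expand innermost to outermost. Recall ⊕ takes the minimum of its arguments and ⊗ takes their sum. Working out the expression (((5 ⊕ 10) ⊕ (4 ⊕ 9)) ⊕ ((10 ⊕ 6) ⊕ (3 ⊕ -5))) gives -5.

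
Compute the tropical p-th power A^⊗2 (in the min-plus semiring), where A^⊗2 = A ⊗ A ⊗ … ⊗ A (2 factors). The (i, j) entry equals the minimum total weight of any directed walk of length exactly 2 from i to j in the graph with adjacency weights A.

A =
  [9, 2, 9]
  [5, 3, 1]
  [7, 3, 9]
A^⊗2 =
  [7, 5, 3]
  [8, 4, 4]
  [8, 6, 4]

Each entry (A^⊗2)_ij equals the minimum over all length-2 walks i = v_0 → v_1 → … → v_2 = j of Σ_t A[v_t][v_{t+1}]. For example, for (i, j) = (0, 2) we minimise over 3 possible intermediate vertex sequences; the minimum is 3, attained along the walk 0 → 1 → 2.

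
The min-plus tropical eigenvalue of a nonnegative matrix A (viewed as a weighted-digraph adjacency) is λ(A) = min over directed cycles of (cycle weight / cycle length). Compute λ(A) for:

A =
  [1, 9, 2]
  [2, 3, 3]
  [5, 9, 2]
λ(A) = 1

Enumerate directed cycles and compute their means (weight / length). Sample:
  cycle 0 → 0: weight = 1, length = 1, mean = 1/1 ≈ 1.000
  cycle 1 → 1: weight = 3, length = 1, mean = 3/1 ≈ 3.000
  cycle 2 → 2: weight = 2, length = 1, mean = 2/1 ≈ 2.000
  cycle 0 → 1 → 0: weight = 11, length = 2, mean = 11/2 ≈ 5.500
  cycle 0 → 2 → 0: weight = 7, length = 2, mean = 7/2 ≈ 3.500
  cycle 1 → 0 → 1: weight = 11, length = 2, mean = 11/2 ≈ 5.500
Minimum mean = 1.000, attained e.g. along the cycle 0 → 0 with weight 1 and length 1. So λ(A) = 1/1 = 1.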